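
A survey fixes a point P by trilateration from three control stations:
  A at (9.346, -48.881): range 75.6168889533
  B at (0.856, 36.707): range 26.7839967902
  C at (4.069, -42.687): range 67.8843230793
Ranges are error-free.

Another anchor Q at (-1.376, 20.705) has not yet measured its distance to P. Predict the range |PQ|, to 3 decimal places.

eq1: (x − 9.346)² + (y + 48.881)² = 75.6168889533²
eq2: (x − 0.856)² + (y − 36.707)² = 26.7839967902²
eq3: (x − 4.069)² + (y + 42.687)² = 67.8843230793²
eq1−eq2, eq1−eq3 (x²,y² cancel):
  -16.980·x + 171.176·y = 3871.968119
  -10.554·x + 12.388·y = 471.669428
det = -16.980·12.388 − 171.176·-10.554 = 1596.243264
x = (3871.968119·12.388 − 171.176·471.669428) / 1596.243264 = -20.531047
y = (-16.980·471.669428 − 3871.968119·-10.554) / 1596.243264 = 20.583206
|P − Q| = √((-20.531047 − -1.376)² + (20.583206 − 20.705)²) = 19.155434

19.155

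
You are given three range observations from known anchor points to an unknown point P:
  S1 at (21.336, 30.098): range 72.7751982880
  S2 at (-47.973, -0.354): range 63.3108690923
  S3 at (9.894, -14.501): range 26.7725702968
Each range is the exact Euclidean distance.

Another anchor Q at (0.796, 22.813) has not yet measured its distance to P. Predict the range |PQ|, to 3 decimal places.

62.727

eq1: (x − 21.336)² + (y − 30.098)² = 72.7751982880²
eq2: (x + 47.973)² + (y + 0.354)² = 63.3108690923²
eq3: (x − 9.894)² + (y + 14.501)² = 26.7725702968²
eq1−eq3, eq1−eq2 (x²,y² cancel):
  -22.884·x − 89.198·y = 3526.514703
  -138.618·x − 60.904·y = 2228.382886
det = -22.884·-60.904 − -89.198·-138.618 = -10970.721228
x = (3526.514703·-60.904 − -89.198·2228.382886) / -10970.721228 = 1.459481
y = (-22.884·2228.382886 − 3526.514703·-138.618) / -10970.721228 = -39.910239
|P − Q| = √((1.459481 − 0.796)² + (-39.910239 − 22.813)²) = 62.726748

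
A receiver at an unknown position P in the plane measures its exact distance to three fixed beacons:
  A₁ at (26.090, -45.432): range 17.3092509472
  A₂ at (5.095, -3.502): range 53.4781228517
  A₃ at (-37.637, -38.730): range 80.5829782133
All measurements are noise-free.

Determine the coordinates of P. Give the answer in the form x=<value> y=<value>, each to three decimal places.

eq1: (x − 26.090)² + (y + 45.432)² = 17.3092509472²
eq2: (x − 5.095)² + (y + 3.502)² = 53.4781228517²
eq3: (x + 37.637)² + (y + 38.730)² = 80.5829782133²
eq3−eq1, eq3−eq2 (x²,y² cancel):
  127.454·x − 13.404·y = 6022.204264
  85.464·x + 70.456·y = 755.373114
det = 127.454·70.456 − -13.404·85.464 = 10125.458480
x = (6022.204264·70.456 − -13.404·755.373114) / 10125.458480 = 42.904274
y = (127.454·755.373114 − 6022.204264·85.464) / 10125.458480 = -41.322212

x=42.904 y=-41.322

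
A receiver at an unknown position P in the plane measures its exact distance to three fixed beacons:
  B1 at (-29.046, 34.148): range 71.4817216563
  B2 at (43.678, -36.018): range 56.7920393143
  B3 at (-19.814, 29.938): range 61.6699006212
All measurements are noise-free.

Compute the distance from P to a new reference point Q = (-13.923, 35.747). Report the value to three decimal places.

eq1: (x + 29.046)² + (y − 34.148)² = 71.4817216563²
eq2: (x − 43.678)² + (y + 36.018)² = 56.7920393143²
eq3: (x + 19.814)² + (y − 29.938)² = 61.6699006212²
eq2−eq3, eq2−eq1 (x²,y² cancel):
  -126.984·x + 131.912·y = -2494.026481
  -145.448·x + 140.332·y = -3079.608789
det = -126.984·140.332 − 131.912·-145.448 = 1366.417888
x = (-2494.026481·140.332 − 131.912·-3079.608789) / 1366.417888 = 41.162832
y = (-126.984·-3079.608789 − -2494.026481·-145.448) / 1366.417888 = 20.718317
|P − Q| = √((41.162832 − -13.923)² + (20.718317 − 35.747)²) = 57.099126

57.099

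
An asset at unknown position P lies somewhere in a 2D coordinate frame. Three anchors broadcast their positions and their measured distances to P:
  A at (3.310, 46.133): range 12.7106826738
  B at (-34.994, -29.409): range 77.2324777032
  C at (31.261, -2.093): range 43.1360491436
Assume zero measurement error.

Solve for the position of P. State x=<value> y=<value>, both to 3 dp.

eq1: (x − 3.310)² + (y − 46.133)² = 12.7106826738²
eq2: (x + 34.994)² + (y + 29.409)² = 77.2324777032²
eq3: (x − 31.261)² + (y + 2.093)² = 43.1360491436²
eq2−eq1, eq2−eq3 (x²,y² cancel):
  76.608·x + 151.084·y = 5853.034630
  132.510·x + 54.632·y = 2996.298329
det = 76.608·54.632 − 151.084·132.510 = -15834.892584
x = (5853.034630·54.632 − 151.084·2996.298329) / -15834.892584 = 8.394736
y = (76.608·2996.298329 − 5853.034630·132.510) / -15834.892584 = 34.483669

x=8.395 y=34.484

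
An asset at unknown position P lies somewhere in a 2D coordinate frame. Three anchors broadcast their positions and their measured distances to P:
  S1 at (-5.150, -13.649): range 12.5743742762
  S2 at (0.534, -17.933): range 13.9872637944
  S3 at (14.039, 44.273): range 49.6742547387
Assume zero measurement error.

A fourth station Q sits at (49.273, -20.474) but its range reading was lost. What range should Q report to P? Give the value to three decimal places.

48.928

eq1: (x + 5.150)² + (y + 13.649)² = 12.5743742762²
eq2: (x − 0.534)² + (y + 17.933)² = 13.9872637944²
eq3: (x − 14.039)² + (y − 44.273)² = 49.6742547387²
eq2−eq1, eq2−eq3 (x²,y² cancel):
  -11.368·x + 8.568·y = -71.531284
  27.010·x + 124.412·y = -436.573630
det = -11.368·124.412 − 8.568·27.010 = -1645.737296
x = (-71.531284·124.412 − 8.568·-436.573630) / -1645.737296 = 3.134636
y = (-11.368·-436.573630 − -71.531284·27.010) / -1645.737296 = -4.189629
|P − Q| = √((3.134636 − 49.273)² + (-4.189629 − -20.474)²) = 48.927798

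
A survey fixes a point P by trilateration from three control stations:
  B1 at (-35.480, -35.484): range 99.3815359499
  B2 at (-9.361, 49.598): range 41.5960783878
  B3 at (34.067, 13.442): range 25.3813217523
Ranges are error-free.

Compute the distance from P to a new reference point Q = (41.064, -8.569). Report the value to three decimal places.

48.288

eq1: (x + 35.480)² + (y + 35.484)² = 99.3815359499²
eq2: (x + 9.361)² + (y − 49.598)² = 41.5960783878²
eq3: (x − 34.067)² + (y − 13.442)² = 25.3813217523²
eq1−eq3, eq1−eq2 (x²,y² cancel):
  139.094·x + 97.852·y = 8055.781391
  52.238·x + 170.164·y = 8176.101220
det = 139.094·170.164 − 97.852·52.238 = 18557.198640
x = (8055.781391·170.164 − 97.852·8176.101220) / 18557.198640 = 30.756589
y = (139.094·8176.101220 − 8055.781391·52.238) / 18557.198640 = 38.606512
|P − Q| = √((30.756589 − 41.064)² + (38.606512 − -8.569)²) = 48.288422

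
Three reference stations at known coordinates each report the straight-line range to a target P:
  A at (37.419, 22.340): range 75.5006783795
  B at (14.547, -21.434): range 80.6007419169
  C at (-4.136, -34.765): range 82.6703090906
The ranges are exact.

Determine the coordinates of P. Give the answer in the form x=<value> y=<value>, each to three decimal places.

eq1: (x − 37.419)² + (y − 22.340)² = 75.5006783795²
eq2: (x − 14.547)² + (y + 21.434)² = 80.6007419169²
eq3: (x + 4.136)² + (y + 34.765)² = 82.6703090906²
eq1−eq3, eq1−eq2 (x²,y² cancel):
  -83.110·x − 114.210·y = -1807.573009
  -45.744·x − 87.548·y = -2024.352758
det = -83.110·-87.548 − -114.210·-45.744 = 2051.692040
x = (-1807.573009·-87.548 − -114.210·-2024.352758) / 2051.692040 = -35.556957
y = (-83.110·-2024.352758 − -1807.573009·-45.744) / 2051.692040 = 41.701355

x=-35.557 y=41.701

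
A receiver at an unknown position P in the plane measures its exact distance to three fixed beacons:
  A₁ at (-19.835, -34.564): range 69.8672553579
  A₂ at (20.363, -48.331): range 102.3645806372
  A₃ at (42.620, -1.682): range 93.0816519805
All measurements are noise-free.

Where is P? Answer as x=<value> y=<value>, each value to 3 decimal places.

eq1: (x + 19.835)² + (y + 34.564)² = 69.8672553579²
eq2: (x − 20.363)² + (y + 48.331)² = 102.3645806372²
eq3: (x − 42.620)² + (y + 1.682)² = 93.0816519805²
eq1−eq3, eq1−eq2 (x²,y² cancel):
  124.910·x + 65.764·y = -3551.564361
  80.396·x − 27.534·y = -4434.633989
det = 124.910·-27.534 − 65.764·80.396 = -8726.434484
x = (-3551.564361·-27.534 − 65.764·-4434.633989) / -8726.434484 = -44.626250
y = (124.910·-4434.633989 − -3551.564361·80.396) / -8726.434484 = 30.756956

x=-44.626 y=30.757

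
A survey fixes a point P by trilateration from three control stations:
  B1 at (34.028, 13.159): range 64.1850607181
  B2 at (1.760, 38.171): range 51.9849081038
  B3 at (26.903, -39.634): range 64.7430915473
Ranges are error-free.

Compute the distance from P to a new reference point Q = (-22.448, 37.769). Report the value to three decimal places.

eq1: (x − 34.028)² + (y − 13.159)² = 64.1850607181²
eq2: (x − 1.760)² + (y − 38.171)² = 51.9849081038²
eq3: (x − 26.903)² + (y + 39.634)² = 64.7430915473²
eq1−eq2, eq1−eq3 (x²,y² cancel):
  -64.536·x + 50.024·y = 1546.350125
  -14.250·x − 105.586·y = 891.615416
det = -64.536·-105.586 − 50.024·-14.250 = 7526.940096
x = (1546.350125·-105.586 − 50.024·891.615416) / 7526.940096 = -27.617477
y = (-64.536·891.615416 − 1546.350125·-14.250) / 7526.940096 = -4.717163
|P − Q| = √((-27.617477 − -22.448)² + (-4.717163 − 37.769)²) = 42.799504

42.800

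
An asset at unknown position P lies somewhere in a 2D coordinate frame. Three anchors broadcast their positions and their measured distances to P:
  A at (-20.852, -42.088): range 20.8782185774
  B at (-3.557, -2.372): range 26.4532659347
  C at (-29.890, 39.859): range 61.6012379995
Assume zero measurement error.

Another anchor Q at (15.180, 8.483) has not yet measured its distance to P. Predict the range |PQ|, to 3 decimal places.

eq1: (x + 20.852)² + (y + 42.088)² = 20.8782185774²
eq2: (x + 3.557)² + (y + 2.372)² = 26.4532659347²
eq3: (x + 29.890)² + (y − 39.859)² = 61.6012379995²
eq1−eq2, eq1−eq3 (x²,y² cancel):
  34.590·x + 79.432·y = -2451.802283
  -18.076·x + 163.894·y = -3082.866179
det = 34.590·163.894 − 79.432·-18.076 = 7104.906292
x = (-2451.802283·163.894 − 79.432·-3082.866179) / 7104.906292 = -22.091418
y = (34.590·-3082.866179 − -2451.802283·-18.076) / 7104.906292 = -21.246602
|P − Q| = √((-22.091418 − 15.180)² + (-21.246602 − 8.483)²) = 47.676072

47.676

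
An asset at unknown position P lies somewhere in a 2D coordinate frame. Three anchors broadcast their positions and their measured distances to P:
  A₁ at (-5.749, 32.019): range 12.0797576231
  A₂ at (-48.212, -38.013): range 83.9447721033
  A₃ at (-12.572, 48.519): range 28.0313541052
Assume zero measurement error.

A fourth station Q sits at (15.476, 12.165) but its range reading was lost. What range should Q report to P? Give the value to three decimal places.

17.911

eq1: (x + 5.749)² + (y − 32.019)² = 12.0797576231²
eq2: (x + 48.212)² + (y + 38.013)² = 83.9447721033²
eq3: (x + 12.572)² + (y − 48.519)² = 28.0313541052²
eq3−eq2, eq3−eq1 (x²,y² cancel):
  -71.280·x − 173.064·y = -5003.731383
  13.646·x − 33.000·y = -814.044914
det = -71.280·-33.000 − -173.064·13.646 = 4713.871344
x = (-5003.731383·-33.000 − -173.064·-814.044914) / 4713.871344 = 5.142539
y = (-71.280·-814.044914 − -5003.731383·13.646) / 4713.871344 = 26.794545
|P − Q| = √((5.142539 − 15.476)² + (26.794545 − 12.165)²) = 17.911003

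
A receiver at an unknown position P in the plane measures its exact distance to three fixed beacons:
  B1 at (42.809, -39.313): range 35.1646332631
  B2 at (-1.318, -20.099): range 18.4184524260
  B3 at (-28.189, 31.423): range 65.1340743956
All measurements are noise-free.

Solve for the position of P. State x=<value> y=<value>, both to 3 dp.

x=16.606 y=-15.861

eq1: (x − 42.809)² + (y + 39.313)² = 35.1646332631²
eq2: (x + 1.318)² + (y + 20.099)² = 18.4184524260²
eq3: (x + 28.189)² + (y − 31.423)² = 65.1340743956²
eq1−eq3, eq1−eq2 (x²,y² cancel):
  -141.996·x + 141.472·y = -4601.994015
  -88.254·x + 38.428·y = -2075.103482
det = -141.996·38.428 − 141.472·-88.254 = 7028.847600
x = (-4601.994015·38.428 − 141.472·-2075.103482) / 7028.847600 = 16.606366
y = (-141.996·-2075.103482 − -4601.994015·-88.254) / 7028.847600 = -15.861489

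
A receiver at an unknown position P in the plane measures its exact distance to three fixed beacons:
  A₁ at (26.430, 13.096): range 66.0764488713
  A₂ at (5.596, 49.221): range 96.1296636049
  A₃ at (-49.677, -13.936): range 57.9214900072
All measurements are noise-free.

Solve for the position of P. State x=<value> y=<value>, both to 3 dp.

x=-1.858 y=-46.619

eq1: (x − 26.430)² + (y − 13.096)² = 66.0764488713²
eq2: (x − 5.596)² + (y − 49.221)² = 96.1296636049²
eq3: (x + 49.677)² + (y + 13.936)² = 57.9214900072²
eq3−eq1, eq3−eq2 (x²,y² cancel):
  152.214·x + 54.064·y = -2803.164400
  110.546·x + 126.314·y = -6094.007588
det = 152.214·126.314 − 54.064·110.546 = 13250.200252
x = (-2803.164400·126.314 − 54.064·-6094.007588) / 13250.200252 = -1.857518
y = (152.214·-6094.007588 − -2803.164400·110.546) / 13250.200252 = -46.619270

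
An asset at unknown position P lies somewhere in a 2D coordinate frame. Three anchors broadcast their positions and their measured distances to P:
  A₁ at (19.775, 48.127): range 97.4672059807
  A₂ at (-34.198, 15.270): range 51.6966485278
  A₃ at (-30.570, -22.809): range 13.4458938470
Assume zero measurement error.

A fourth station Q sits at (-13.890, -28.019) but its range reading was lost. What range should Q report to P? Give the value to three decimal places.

17.294

eq1: (x − 19.775)² + (y − 48.127)² = 97.4672059807²
eq2: (x + 34.198)² + (y − 15.270)² = 51.6966485278²
eq3: (x + 30.570)² + (y + 22.809)² = 13.4458938470²
eq2−eq3, eq2−eq1 (x²,y² cancel):
  7.256·x − 76.158·y = 2543.850685
  107.946·x + 65.714·y = -5522.730123
det = 7.256·65.714 − -76.158·107.946 = 8697.772252
x = (2543.850685·65.714 − -76.158·-5522.730123) / 8697.772252 = -29.137746
y = (7.256·-5522.730123 − 2543.850685·107.946) / 8697.772252 = -36.178394
|P − Q| = √((-29.137746 − -13.890)² + (-36.178394 − -28.019)²) = 17.293625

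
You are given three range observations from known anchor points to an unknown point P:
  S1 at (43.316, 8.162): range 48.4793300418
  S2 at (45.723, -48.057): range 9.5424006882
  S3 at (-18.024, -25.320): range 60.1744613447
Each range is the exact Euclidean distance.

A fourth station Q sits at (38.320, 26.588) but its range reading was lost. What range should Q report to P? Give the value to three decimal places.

eq1: (x − 43.316)² + (y − 8.162)² = 48.4793300418²
eq2: (x − 45.723)² + (y + 48.057)² = 9.5424006882²
eq3: (x + 18.024)² + (y + 25.320)² = 60.1744613447²
eq1−eq2, eq1−eq3 (x²,y² cancel):
  4.814·x − 112.438·y = 4716.361908
  -122.680·x − 66.964·y = -2247.647481
det = 4.814·-66.964 − -112.438·-122.680 = -14116.258536
x = (4716.361908·-66.964 − -112.438·-2247.647481) / -14116.258536 = 40.276072
y = (4.814·-2247.647481 − 4716.361908·-122.680) / -14116.258536 = -40.221926
|P − Q| = √((40.276072 − 38.320)² + (-40.221926 − 26.588)²) = 66.838555

66.839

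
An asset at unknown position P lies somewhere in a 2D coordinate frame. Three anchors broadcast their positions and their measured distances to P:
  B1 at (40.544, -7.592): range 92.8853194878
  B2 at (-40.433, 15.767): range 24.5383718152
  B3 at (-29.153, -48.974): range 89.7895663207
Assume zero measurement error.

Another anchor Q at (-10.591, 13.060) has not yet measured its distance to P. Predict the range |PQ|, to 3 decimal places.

eq1: (x − 40.544)² + (y + 7.592)² = 92.8853194878²
eq2: (x + 40.433)² + (y − 15.767)² = 24.5383718152²
eq3: (x + 29.153)² + (y + 48.974)² = 89.7895663207²
eq2−eq1, eq2−eq3 (x²,y² cancel):
  161.954·x − 46.718·y = -8207.522263
  22.560·x − 129.482·y = -6095.110222
det = 161.954·-129.482 − -46.718·22.560 = -19916.169748
x = (-8207.522263·-129.482 − -46.718·-6095.110222) / -19916.169748 = -39.062483
y = (161.954·-6095.110222 − -8207.522263·22.560) / -19916.169748 = 40.267069
|P − Q| = √((-39.062483 − -10.591)² + (40.267069 − 13.060)²) = 39.380832

39.381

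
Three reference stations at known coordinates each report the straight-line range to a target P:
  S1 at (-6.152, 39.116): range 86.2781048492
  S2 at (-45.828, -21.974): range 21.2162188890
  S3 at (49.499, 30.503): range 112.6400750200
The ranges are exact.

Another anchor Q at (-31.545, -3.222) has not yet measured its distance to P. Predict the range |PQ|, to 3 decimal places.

38.570

eq1: (x + 6.152)² + (y − 39.116)² = 86.2781048492²
eq2: (x + 45.828)² + (y + 21.974)² = 21.2162188890²
eq3: (x − 49.499)² + (y − 30.503)² = 112.6400750200²
eq2−eq3, eq2−eq1 (x²,y² cancel):
  190.654·x + 104.954·y = -11440.136807
  79.352·x + 122.180·y = -8008.937132
det = 190.654·122.180 − 104.954·79.352 = 14965.795912
x = (-11440.136807·122.180 − 104.954·-8008.937132) / 14965.795912 = -37.230624
y = (190.654·-8008.937132 − -11440.136807·79.352) / 14965.795912 = -41.370213
|P − Q| = √((-37.230624 − -31.545)² + (-41.370213 − -3.222)²) = 38.569580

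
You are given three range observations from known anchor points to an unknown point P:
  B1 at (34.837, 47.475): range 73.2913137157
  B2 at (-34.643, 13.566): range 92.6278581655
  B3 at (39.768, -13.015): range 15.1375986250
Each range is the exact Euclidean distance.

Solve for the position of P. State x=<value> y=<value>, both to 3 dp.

x=49.914 y=-24.249

eq1: (x − 34.837)² + (y − 47.475)² = 73.2913137157²
eq2: (x + 34.643)² + (y − 13.566)² = 92.6278581655²
eq3: (x − 39.768)² + (y + 13.015)² = 15.1375986250²
eq1−eq2, eq1−eq3 (x²,y² cancel):
  -138.960·x − 67.818·y = -5291.621831
  9.862·x − 120.980·y = 3425.861629
det = -138.960·-120.980 − -67.818·9.862 = 17480.201916
x = (-5291.621831·-120.980 − -67.818·3425.861629) / 17480.201916 = 49.914497
y = (-138.960·3425.861629 − -5291.621831·9.862) / 17480.201916 = -24.248676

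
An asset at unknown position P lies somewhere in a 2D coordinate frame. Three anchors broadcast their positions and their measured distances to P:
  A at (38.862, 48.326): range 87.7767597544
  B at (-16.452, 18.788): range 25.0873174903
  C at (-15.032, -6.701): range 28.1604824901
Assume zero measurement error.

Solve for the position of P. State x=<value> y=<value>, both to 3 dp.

eq1: (x − 38.862)² + (y − 48.326)² = 87.7767597544²
eq2: (x + 16.452)² + (y − 18.788)² = 25.0873174903²
eq3: (x + 15.032)² + (y + 6.701)² = 28.1604824901²
eq1−eq2, eq1−eq3 (x²,y² cancel):
  -110.628·x − 59.076·y = 3853.385982
  -107.788·x − 110.054·y = 3336.953884
det = -110.628·-110.054 − -59.076·-107.788 = 5807.370024
x = (3853.385982·-110.054 − -59.076·3336.953884) / 5807.370024 = -39.079076
y = (-110.628·3336.953884 − 3853.385982·-107.788) / 5807.370024 = 7.953382

x=-39.079 y=7.953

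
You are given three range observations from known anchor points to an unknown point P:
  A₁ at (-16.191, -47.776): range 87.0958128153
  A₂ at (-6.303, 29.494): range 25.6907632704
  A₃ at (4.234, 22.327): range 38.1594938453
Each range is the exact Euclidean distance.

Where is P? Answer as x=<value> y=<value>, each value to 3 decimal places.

x=-30.496 y=38.137

eq1: (x + 16.191)² + (y + 47.776)² = 87.0958128153²
eq2: (x + 6.303)² + (y − 29.494)² = 25.6907632704²
eq3: (x − 4.234)² + (y − 22.327)² = 38.1594938453²
eq2−eq3, eq2−eq1 (x²,y² cancel):
  21.074·x − 14.334·y = -1189.333813
  -19.776·x − 154.540·y = -5290.594481
det = 21.074·-154.540 − -14.334·-19.776 = -3540.245144
x = (-1189.333813·-154.540 − -14.334·-5290.594481) / -3540.245144 = -30.496268
y = (21.074·-5290.594481 − -1189.333813·-19.776) / -3540.245144 = 38.136979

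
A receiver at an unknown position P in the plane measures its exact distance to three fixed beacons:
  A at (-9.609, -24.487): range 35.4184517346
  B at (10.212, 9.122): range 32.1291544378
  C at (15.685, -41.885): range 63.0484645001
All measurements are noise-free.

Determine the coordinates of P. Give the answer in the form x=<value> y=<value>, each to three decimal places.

eq1: (x + 9.609)² + (y + 24.487)² = 35.4184517346²
eq2: (x − 10.212)² + (y − 9.122)² = 32.1291544378²
eq3: (x − 15.685)² + (y + 41.885)² = 63.0484645001²
eq3−eq2, eq3−eq1 (x²,y² cancel):
  -10.946·x + 102.014·y = 1129.949689
  -50.588·x + 34.796·y = 1412.215753
det = -10.946·34.796 − 102.014·-50.588 = 4779.807216
x = (1129.949689·34.796 − 102.014·1412.215753) / 4779.807216 = -21.914702
y = (-10.946·1412.215753 − 1129.949689·-50.588) / 4779.807216 = 8.724992

x=-21.915 y=8.725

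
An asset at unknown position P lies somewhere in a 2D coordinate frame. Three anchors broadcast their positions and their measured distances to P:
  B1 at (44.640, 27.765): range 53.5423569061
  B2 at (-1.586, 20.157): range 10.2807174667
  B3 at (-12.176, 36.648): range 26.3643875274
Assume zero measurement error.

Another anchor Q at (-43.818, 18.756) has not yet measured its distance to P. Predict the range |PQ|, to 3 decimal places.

38.415

eq1: (x − 44.640)² + (y − 27.765)² = 53.5423569061²
eq2: (x + 1.586)² + (y − 20.157)² = 10.2807174667²
eq3: (x + 12.176)² + (y − 36.648)² = 26.3643875274²
eq2−eq3, eq2−eq1 (x²,y² cancel):
  -21.180·x + 32.982·y = 493.123057
  92.452·x + 15.216·y = -406.286051
det = -21.180·15.216 − 32.982·92.452 = -3371.526744
x = (493.123057·15.216 − 32.982·-406.286051) / -3371.526744 = -6.200006
y = (-21.180·-406.286051 − 493.123057·92.452) / -3371.526744 = 10.969830
|P − Q| = √((-6.200006 − -43.818)² + (10.969830 − 18.756)²) = 38.415334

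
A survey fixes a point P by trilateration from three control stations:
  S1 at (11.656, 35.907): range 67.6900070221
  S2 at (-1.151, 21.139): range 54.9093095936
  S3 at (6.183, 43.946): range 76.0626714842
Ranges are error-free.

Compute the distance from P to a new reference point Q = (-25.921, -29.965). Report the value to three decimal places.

eq1: (x − 11.656)² + (y − 35.907)² = 67.6900070221²
eq2: (x + 1.151)² + (y − 21.139)² = 54.9093095936²
eq3: (x − 6.183)² + (y − 43.946)² = 76.0626714842²
eq2−eq1, eq2−eq3 (x²,y² cancel):
  25.614·x + 29.536·y = -589.911908
  14.668·x + 45.614·y = -1249.199430
det = 25.614·45.614 − 29.536·14.668 = 735.122948
x = (-589.911908·45.614 − 29.536·-1249.199430) / 735.122948 = 13.586996
y = (25.614·-1249.199430 − -589.911908·14.668) / 735.122948 = -31.755459
|P − Q| = √((13.586996 − -25.921)² + (-31.755459 − -29.965)²) = 39.548546

39.549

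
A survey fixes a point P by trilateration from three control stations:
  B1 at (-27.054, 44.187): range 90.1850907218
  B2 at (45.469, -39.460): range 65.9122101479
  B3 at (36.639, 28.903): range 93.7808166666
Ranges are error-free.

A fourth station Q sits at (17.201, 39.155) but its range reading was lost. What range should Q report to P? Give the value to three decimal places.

eq1: (x + 27.054)² + (y − 44.187)² = 90.1850907218²
eq2: (x − 45.469)² + (y + 39.460)² = 65.9122101479²
eq3: (x − 36.639)² + (y − 28.903)² = 93.7808166666²
eq3−eq1, eq3−eq2 (x²,y² cancel):
  -127.386·x + 30.568·y = 1168.101141
  17.660·x − 136.726·y = 5897.143959
det = -127.386·-136.726 − 30.568·17.660 = 16877.147356
x = (1168.101141·-136.726 − 30.568·5897.143959) / 16877.147356 = -20.144026
y = (-127.386·5897.143959 − 1168.101141·17.660) / 16877.147356 = -45.732980
|P − Q| = √((-20.144026 − 17.201)² + (-45.732980 − 39.155)²) = 92.739529

92.740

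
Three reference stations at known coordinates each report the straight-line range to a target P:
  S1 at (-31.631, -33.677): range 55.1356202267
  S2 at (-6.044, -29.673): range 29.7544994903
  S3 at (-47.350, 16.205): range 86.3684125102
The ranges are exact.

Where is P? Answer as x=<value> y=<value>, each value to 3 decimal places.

x=23.502 y=-33.186

eq1: (x + 31.631)² + (y + 33.677)² = 55.1356202267²
eq2: (x + 6.044)² + (y + 29.673)² = 29.7544994903²
eq3: (x + 47.350)² + (y − 16.205)² = 86.3684125102²
eq3−eq1, eq3−eq2 (x²,y² cancel):
  31.438·x − 99.764·y = 4049.602027
  82.612·x − 91.756·y = 4986.564780
det = 31.438·-91.756 − -99.764·82.612 = 5357.078440
x = (4049.602027·-91.756 − -99.764·4986.564780) / 5357.078440 = 23.502431
y = (31.438·4986.564780 − 4049.602027·82.612) / 5357.078440 = -33.185644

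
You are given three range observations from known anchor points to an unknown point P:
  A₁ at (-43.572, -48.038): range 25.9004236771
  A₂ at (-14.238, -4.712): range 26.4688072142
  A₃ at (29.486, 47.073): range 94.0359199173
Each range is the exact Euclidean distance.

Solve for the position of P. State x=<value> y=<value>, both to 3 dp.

eq1: (x + 43.572)² + (y + 48.038)² = 25.9004236771²
eq2: (x + 14.238)² + (y + 4.712)² = 26.4688072142²
eq3: (x − 29.486)² + (y − 47.073)² = 94.0359199173²
eq2−eq3, eq2−eq1 (x²,y² cancel):
  87.448·x + 103.570·y = -5281.788542
  -58.668·x − 86.652·y = 4011.010849
det = 87.448·-86.652 − 103.570·-58.668 = -1501.299336
x = (-5281.788542·-86.652 − 103.570·4011.010849) / -1501.299336 = -28.147050
y = (87.448·4011.010849 − -5281.788542·-58.668) / -1501.299336 = -27.231682

x=-28.147 y=-27.232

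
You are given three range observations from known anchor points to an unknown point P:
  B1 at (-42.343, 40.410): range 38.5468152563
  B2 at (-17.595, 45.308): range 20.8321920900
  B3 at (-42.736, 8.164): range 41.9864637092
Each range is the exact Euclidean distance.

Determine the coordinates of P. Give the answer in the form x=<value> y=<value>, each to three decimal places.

x=-5.803 y=28.134

eq1: (x + 42.343)² + (y − 40.410)² = 38.5468152563²
eq2: (x + 17.595)² + (y − 45.308)² = 20.8321920900²
eq3: (x + 42.736)² + (y − 8.164)² = 41.9864637092²
eq2−eq3, eq2−eq1 (x²,y² cancel):
  -50.282·x − 74.288·y = -1798.265205
  -49.496·x − 9.796·y = 11.622121
det = -50.282·-9.796 − -74.288·-49.496 = -3184.396376
x = (-1798.265205·-9.796 − -74.288·11.622121) / -3184.396376 = -5.803043
y = (-50.282·11.622121 − -1798.265205·-49.496) / -3184.396376 = 28.134474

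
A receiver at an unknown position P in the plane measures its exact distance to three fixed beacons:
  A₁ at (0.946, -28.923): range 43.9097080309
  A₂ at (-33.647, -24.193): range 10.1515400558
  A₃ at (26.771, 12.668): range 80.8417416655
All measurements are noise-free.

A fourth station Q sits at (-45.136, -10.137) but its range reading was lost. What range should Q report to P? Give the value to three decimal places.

18.230

eq1: (x − 0.946)² + (y + 28.923)² = 43.9097080309²
eq2: (x + 33.647)² + (y + 24.193)² = 10.1515400558²
eq3: (x − 26.771)² + (y − 12.668)² = 80.8417416655²
eq1−eq3, eq1−eq2 (x²,y² cancel):
  51.650·x + 83.182·y = -4567.594916
  -69.186·x + 9.460·y = 2704.995707
det = 51.650·9.460 − 83.182·-69.186 = 6243.638852
x = (-4567.594916·9.460 − 83.182·2704.995707) / 6243.638852 = -42.958346
y = (51.650·2704.995707 − -4567.594916·-69.186) / 6243.638852 = -28.236834
|P − Q| = √((-42.958346 − -45.136)² + (-28.236834 − -10.137)²) = 18.230364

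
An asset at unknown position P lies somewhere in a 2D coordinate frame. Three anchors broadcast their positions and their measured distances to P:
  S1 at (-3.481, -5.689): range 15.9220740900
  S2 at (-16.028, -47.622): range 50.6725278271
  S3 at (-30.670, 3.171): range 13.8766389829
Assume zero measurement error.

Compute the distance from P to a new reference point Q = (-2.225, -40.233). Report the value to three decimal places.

45.664

eq1: (x + 3.481)² + (y + 5.689)² = 15.9220740900²
eq2: (x + 16.028)² + (y + 47.622)² = 50.6725278271²
eq3: (x + 30.670)² + (y − 3.171)² = 13.8766389829²
eq1−eq2, eq1−eq3 (x²,y² cancel):
  -25.094·x − 83.866·y = 166.076953
  -54.378·x + 17.720·y = 967.173393
det = -25.094·17.720 − -83.866·-54.378 = -5005.131028
x = (166.076953·17.720 − -83.866·967.173393) / -5005.131028 = -16.793935
y = (-25.094·967.173393 − 166.076953·-54.378) / -5005.131028 = 3.044739
|P − Q| = √((-16.793935 − -2.225)² + (3.044739 − -40.233)²) = 45.664171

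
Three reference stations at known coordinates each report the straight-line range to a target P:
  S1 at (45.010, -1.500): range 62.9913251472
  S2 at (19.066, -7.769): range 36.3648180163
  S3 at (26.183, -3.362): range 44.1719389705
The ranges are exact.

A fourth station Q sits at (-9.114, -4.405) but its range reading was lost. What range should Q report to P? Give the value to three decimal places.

11.644

eq1: (x − 45.010)² + (y + 1.500)² = 62.9913251472²
eq2: (x − 19.066)² + (y + 7.769)² = 36.3648180163²
eq3: (x − 26.183)² + (y + 3.362)² = 44.1719389705²
eq1−eq2, eq1−eq3 (x²,y² cancel):
  -51.888·x − 12.538·y = 1041.226671
  -37.654·x − 3.724·y = 685.449284
det = -51.888·-3.724 − -12.538·-37.654 = -278.874940
x = (1041.226671·-3.724 − -12.538·685.449284) / -278.874940 = -16.913083
y = (-51.888·685.449284 − 1041.226671·-37.654) / -278.874940 = -13.051573
|P − Q| = √((-16.913083 − -9.114)² + (-13.051573 − -4.405)²) = 11.644265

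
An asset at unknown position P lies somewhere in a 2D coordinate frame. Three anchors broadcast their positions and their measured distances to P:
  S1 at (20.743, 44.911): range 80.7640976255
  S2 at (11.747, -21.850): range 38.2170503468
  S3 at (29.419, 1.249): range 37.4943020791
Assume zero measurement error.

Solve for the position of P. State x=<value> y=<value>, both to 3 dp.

x=48.905 y=-30.784

eq1: (x − 20.743)² + (y − 44.911)² = 80.7640976255²
eq2: (x − 11.747)² + (y + 21.850)² = 38.2170503468²
eq3: (x − 29.419)² + (y − 1.249)² = 37.4943020791²
eq1−eq2, eq1−eq3 (x²,y² cancel):
  -17.992·x − 133.522·y = 3230.441067
  17.352·x − 87.324·y = 3536.784369
det = -17.992·-87.324 − -133.522·17.352 = 3888.007152
x = (3230.441067·-87.324 − -133.522·3536.784369) / 3888.007152 = 48.905128
y = (-17.992·3536.784369 − 3230.441067·17.352) / 3888.007152 = -30.784007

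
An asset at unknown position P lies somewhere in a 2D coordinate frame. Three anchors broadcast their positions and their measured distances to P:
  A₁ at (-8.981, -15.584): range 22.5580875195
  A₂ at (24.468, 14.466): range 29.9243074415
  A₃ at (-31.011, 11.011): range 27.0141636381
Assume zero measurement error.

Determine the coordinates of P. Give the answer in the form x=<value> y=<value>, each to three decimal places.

x=-4.376 y=6.499

eq1: (x + 8.981)² + (y + 15.584)² = 22.5580875195²
eq2: (x − 24.468)² + (y − 14.466)² = 29.9243074415²
eq3: (x + 31.011)² + (y − 11.011)² = 27.0141636381²
eq2−eq1, eq2−eq3 (x²,y² cancel):
  -66.898·x − 60.100·y = -97.831900
  -110.958·x − 6.910·y = 440.675201
det = -66.898·-6.910 − -60.100·-110.958 = -6206.310620
x = (-97.831900·-6.910 − -60.100·440.675201) / -6206.310620 = -4.376287
y = (-66.898·440.675201 − -97.831900·-110.958) / -6206.310620 = 6.499114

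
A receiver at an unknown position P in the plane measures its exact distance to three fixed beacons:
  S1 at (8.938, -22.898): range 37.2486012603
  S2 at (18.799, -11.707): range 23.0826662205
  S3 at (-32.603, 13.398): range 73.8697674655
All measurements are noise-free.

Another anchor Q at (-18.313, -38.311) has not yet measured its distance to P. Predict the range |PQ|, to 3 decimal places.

eq1: (x − 8.938)² + (y + 22.898)² = 37.2486012603²
eq2: (x − 18.799)² + (y + 11.707)² = 23.0826662205²
eq3: (x + 32.603)² + (y − 13.398)² = 73.8697674655²
eq3−eq1, eq3−eq2 (x²,y² cancel):
  83.082·x − 72.592·y = 3431.028485
  102.804·x − 50.210·y = 4171.927303
det = 83.082·-50.210 − -72.592·102.804 = 3291.200748
x = (3431.028485·-50.210 − -72.592·4171.927303) / 3291.200748 = 39.674458
y = (83.082·4171.927303 − 3431.028485·102.804) / 3291.200748 = -1.856887
|P − Q| = √((39.674458 − -18.313)² + (-1.856887 − -38.311)²) = 68.494143

68.494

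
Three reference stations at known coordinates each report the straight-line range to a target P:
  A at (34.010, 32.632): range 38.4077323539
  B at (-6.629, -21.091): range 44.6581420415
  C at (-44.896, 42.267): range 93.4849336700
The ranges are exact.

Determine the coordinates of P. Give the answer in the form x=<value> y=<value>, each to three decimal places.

x=35.313 y=-5.754

eq1: (x − 34.010)² + (y − 32.632)² = 38.4077323539²
eq2: (x + 6.629)² + (y + 21.091)² = 44.6581420415²
eq3: (x + 44.896)² + (y − 42.267)² = 93.4849336700²
eq2−eq1, eq2−eq3 (x²,y² cancel):
  81.278·x + 107.446·y = 2251.949348
  -76.534·x + 126.716·y = -3431.706990
det = 81.278·126.716 − 107.446·-76.534 = 18522.495212
x = (2251.949348·126.716 − 107.446·-3431.706990) / 18522.495212 = 35.312802
y = (81.278·-3431.706990 − 2251.949348·-76.534) / 18522.495212 = -5.753630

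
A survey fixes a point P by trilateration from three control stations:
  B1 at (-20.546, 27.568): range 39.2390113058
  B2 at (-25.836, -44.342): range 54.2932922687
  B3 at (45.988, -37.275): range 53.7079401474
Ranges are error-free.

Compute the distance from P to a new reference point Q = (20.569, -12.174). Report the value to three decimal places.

18.039

eq1: (x + 20.546)² + (y − 27.568)² = 39.2390113058²
eq2: (x + 25.836)² + (y + 44.342)² = 54.2932922687²
eq3: (x − 45.988)² + (y + 37.275)² = 53.7079401474²
eq3−eq2, eq3−eq1 (x²,y² cancel):
  -143.648·x − 14.134·y = -933.828659
  -133.068·x + 129.686·y = -977.346202
det = -143.648·129.686 − -14.134·-133.068 = -20509.917640
x = (-933.828659·129.686 − -14.134·-977.346202) / -20509.917640 = 6.578199
y = (-143.648·-977.346202 − -933.828659·-133.068) / -20509.917640 = -0.786503
|P − Q| = √((6.578199 − 20.569)² + (-0.786503 − -12.174)²) = 18.039335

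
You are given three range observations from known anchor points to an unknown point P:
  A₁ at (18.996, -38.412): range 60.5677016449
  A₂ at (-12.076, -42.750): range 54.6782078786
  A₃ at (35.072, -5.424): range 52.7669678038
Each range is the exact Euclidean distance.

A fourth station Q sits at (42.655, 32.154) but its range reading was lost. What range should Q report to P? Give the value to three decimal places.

60.918

eq1: (x − 18.996)² + (y + 38.412)² = 60.5677016449²
eq2: (x + 12.076)² + (y + 42.750)² = 54.6782078786²
eq3: (x − 35.072)² + (y + 5.424)² = 52.7669678038²
eq1−eq2, eq1−eq3 (x²,y² cancel):
  -62.144·x − 8.676·y = 815.802582
  32.152·x + 65.976·y = 307.228791
det = -62.144·65.976 − -8.676·32.152 = -3821.061792
x = (815.802582·65.976 − -8.676·307.228791) / -3821.061792 = -14.783563
y = (-62.144·307.228791 − 815.802582·32.152) / -3821.061792 = 11.861130
|P − Q| = √((-14.783563 − 42.655)² + (11.861130 − 32.154)²) = 60.917888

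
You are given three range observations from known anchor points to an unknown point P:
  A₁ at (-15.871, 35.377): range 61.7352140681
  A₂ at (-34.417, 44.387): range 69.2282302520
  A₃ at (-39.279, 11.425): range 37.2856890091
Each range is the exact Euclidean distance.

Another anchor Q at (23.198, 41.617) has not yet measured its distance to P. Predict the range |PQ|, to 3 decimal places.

85.062

eq1: (x + 15.871)² + (y − 35.377)² = 61.7352140681²
eq2: (x + 34.417)² + (y − 44.387)² = 69.2282302520²
eq3: (x + 39.279)² + (y − 11.425)² = 37.2856890091²
eq3−eq2, eq3−eq1 (x²,y² cancel):
  9.724·x + 65.924·y = -1920.960067
  46.816·x + 47.904·y = -2590.963747
det = 9.724·47.904 − 65.924·46.816 = -2620.479488
x = (-1920.960067·47.904 − 65.924·-2590.963747) / -2620.479488 = -30.065117
y = (9.724·-2590.963747 − -1920.960067·46.816) / -2620.479488 = -24.704309
|P − Q| = √((-30.065117 − 23.198)² + (-24.704309 − 41.617)²) = 85.061599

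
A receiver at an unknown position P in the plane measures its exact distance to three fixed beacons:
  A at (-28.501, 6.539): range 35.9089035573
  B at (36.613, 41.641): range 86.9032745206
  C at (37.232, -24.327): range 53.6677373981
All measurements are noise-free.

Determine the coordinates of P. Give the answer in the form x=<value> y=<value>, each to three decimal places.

x=-16.356 y=-27.254

eq1: (x + 28.501)² + (y − 6.539)² = 35.9089035573²
eq2: (x − 36.613)² + (y − 41.641)² = 86.9032745206²
eq3: (x − 37.232)² + (y + 24.327)² = 53.6677373981²
eq2−eq3, eq2−eq1 (x²,y² cancel):
  1.238·x − 131.936·y = 3575.493188
  -130.228·x − 70.204·y = 4043.310640
det = 1.238·-70.204 − -131.936·-130.228 = -17268.673960
x = (3575.493188·-70.204 − -131.936·4043.310640) / -17268.673960 = -16.355877
y = (1.238·4043.310640 − 3575.493188·-130.228) / -17268.673960 = -27.253682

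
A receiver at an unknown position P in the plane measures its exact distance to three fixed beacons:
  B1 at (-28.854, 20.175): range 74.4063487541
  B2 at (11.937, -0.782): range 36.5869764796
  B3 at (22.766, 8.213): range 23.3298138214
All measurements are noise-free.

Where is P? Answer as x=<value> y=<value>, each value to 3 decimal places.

x=45.313 y=14.207

eq1: (x + 28.854)² + (y − 20.175)² = 74.4063487541²
eq2: (x − 11.937)² + (y + 0.782)² = 36.5869764796²
eq3: (x − 22.766)² + (y − 8.213)² = 23.3298138214²
eq1−eq2, eq1−eq3 (x²,y² cancel):
  81.582·x − 41.914·y = 3101.217439
  103.240·x − 23.924·y = 4338.184706
det = 81.582·-23.924 − -41.914·103.240 = 2375.433592
x = (3101.217439·-23.924 − -41.914·4338.184706) / 2375.433592 = 45.312632
y = (81.582·4338.184706 − 3101.217439·103.240) / 2375.433592 = 14.207131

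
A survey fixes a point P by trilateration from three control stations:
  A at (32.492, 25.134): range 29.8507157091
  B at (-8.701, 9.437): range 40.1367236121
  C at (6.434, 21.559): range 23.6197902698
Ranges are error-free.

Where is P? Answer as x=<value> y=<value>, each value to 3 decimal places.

eq1: (x − 32.492)² + (y − 25.134)² = 29.8507157091²
eq2: (x + 8.701)² + (y − 9.437)² = 40.1367236121²
eq3: (x − 6.434)² + (y − 21.559)² = 23.6197902698²
eq3−eq1, eq3−eq2 (x²,y² cancel):
  52.116·x + 7.150·y = 848.090447
  -30.270·x − 24.244·y = -1394.484557
det = 52.116·-24.244 − 7.150·-30.270 = -1047.069804
x = (848.090447·-24.244 − 7.150·-1394.484557) / -1047.069804 = 10.114455
y = (52.116·-1394.484557 − 848.090447·-30.270) / -1047.069804 = 44.890283

x=10.114 y=44.890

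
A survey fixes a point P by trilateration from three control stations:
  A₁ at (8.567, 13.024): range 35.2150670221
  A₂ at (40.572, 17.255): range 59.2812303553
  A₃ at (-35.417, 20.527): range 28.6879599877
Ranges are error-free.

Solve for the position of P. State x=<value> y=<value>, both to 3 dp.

eq1: (x − 8.567)² + (y − 13.024)² = 35.2150670221²
eq2: (x − 40.572)² + (y − 17.255)² = 59.2812303553²
eq3: (x + 35.417)² + (y − 20.527)² = 28.6879599877²
eq3−eq1, eq3−eq2 (x²,y² cancel):
  87.968·x − 15.006·y = -1849.805450
  151.978·x − 6.544·y = -2423.164633
det = 87.968·-6.544 − -15.006·151.978 = 1704.919276
x = (-1849.805450·-6.544 − -15.006·-2423.164633) / 1704.919276 = -14.227584
y = (87.968·-2423.164633 − -1849.805450·151.978) / 1704.919276 = 39.866278

x=-14.228 y=39.866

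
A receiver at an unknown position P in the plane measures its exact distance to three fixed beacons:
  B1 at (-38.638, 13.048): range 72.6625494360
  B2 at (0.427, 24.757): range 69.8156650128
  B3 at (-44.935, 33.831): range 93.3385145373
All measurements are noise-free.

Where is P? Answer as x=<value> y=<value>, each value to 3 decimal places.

eq1: (x + 38.638)² + (y − 13.048)² = 72.6625494360²
eq2: (x − 0.427)² + (y − 24.757)² = 69.8156650128²
eq3: (x + 44.935)² + (y − 33.831)² = 93.3385145373²
eq3−eq1, eq3−eq2 (x²,y² cancel):
  12.594·x − 41.566·y = 1931.686767
  90.724·x − 18.148·y = 1287.251807
det = 12.594·-18.148 − -41.566·90.724 = 3542.477872
x = (1931.686767·-18.148 − -41.566·1287.251807) / 3542.477872 = 5.208122
y = (12.594·1287.251807 − 1931.686767·90.724) / 3542.477872 = -44.894762

x=5.208 y=-44.895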